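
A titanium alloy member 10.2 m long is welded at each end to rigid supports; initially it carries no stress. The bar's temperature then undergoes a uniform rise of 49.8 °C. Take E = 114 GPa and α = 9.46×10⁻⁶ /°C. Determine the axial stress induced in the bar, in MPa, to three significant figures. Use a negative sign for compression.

-53.7 MPa

Free thermal expansion αLΔT = 9.46e-6 · 10200 · 49.8 = 4.805 mm.
The walls impose strain ε = −(4.805)/10200 = -4.7111e-04; σ = Eε = 114000 · -4.7111e-04 = -53.71 MPa.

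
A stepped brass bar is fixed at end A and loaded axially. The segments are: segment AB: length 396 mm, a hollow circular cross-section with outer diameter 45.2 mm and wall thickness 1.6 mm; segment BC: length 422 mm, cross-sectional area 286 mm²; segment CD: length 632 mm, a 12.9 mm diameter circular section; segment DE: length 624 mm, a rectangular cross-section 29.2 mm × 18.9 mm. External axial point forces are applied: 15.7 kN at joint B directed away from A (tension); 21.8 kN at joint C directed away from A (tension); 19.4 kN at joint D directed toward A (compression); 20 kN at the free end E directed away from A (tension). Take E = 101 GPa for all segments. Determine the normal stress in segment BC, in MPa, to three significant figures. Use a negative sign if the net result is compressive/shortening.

Internal axial forces (sectioning from the free end, tension +): N_DE = 20 kN, N_CD = 0.6 kN, N_BC = 22.4 kN, N_AB = 38.1 kN.
σ_BC = N_BC/A_BC = 22400/286 = 78.32 MPa.

78.3 MPa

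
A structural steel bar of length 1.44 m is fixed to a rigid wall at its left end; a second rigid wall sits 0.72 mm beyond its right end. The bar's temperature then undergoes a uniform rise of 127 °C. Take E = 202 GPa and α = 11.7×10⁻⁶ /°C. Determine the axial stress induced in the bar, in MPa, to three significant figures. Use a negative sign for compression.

Free thermal expansion αLΔT = 11.7e-6 · 1440 · 127 = 2.14 mm.
The walls engage after the gap closes; constrained expansion = 2.14 − 0.72 = 1.42 mm.
The walls impose strain ε = −(1.42)/1440 = -9.8590e-04; σ = Eε = 202000 · -9.8590e-04 = -199.2 MPa.

-199 MPa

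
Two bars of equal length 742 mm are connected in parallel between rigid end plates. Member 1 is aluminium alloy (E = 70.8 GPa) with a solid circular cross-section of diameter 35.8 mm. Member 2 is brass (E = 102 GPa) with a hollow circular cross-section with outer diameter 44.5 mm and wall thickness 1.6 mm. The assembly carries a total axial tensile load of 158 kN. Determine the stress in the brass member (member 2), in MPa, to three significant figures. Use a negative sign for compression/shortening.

A_1 = 1007 mm².
A_2 = 215.6 mm².
Equal strain + equilibrium ⇒ each member carries load in proportion to AE: A₁E₁ = 71270000 N, A₂E₂ = 22000000 N, ΣAE = 93260000 N.
σ₂ = P·E₂/ΣAE = 158000·102000/93260000 = 172.8 MPa.

173 MPa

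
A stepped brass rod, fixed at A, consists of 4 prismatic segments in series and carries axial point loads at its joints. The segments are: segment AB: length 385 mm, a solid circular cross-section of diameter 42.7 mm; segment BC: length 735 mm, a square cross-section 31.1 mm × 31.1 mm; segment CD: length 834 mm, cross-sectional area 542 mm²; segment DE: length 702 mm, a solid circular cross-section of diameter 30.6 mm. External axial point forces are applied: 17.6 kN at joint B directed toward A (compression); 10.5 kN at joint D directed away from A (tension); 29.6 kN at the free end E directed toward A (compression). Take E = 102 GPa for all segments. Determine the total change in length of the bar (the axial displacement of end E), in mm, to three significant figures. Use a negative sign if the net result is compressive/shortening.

-0.804 mm

Internal axial forces (sectioning from the free end, tension +): N_DE = -29.6 kN, N_CD = -19.1 kN, N_BC = -19.1 kN, N_AB = -36.7 kN.
A_AB = 1432 mm².
A_BC = 967.2 mm².
A_DE = 735.4 mm².
δ_AB = -36700·385/(1432·102000) = -0.09673 mm
δ_BC = -19100·735/(967.2·102000) = -0.1423 mm
δ_CD = -19100·834/(542·102000) = -0.2881 mm
δ_DE = -29600·702/(735.4·102000) = -0.277 mm
δ = Σδ_i = -0.8042 mm.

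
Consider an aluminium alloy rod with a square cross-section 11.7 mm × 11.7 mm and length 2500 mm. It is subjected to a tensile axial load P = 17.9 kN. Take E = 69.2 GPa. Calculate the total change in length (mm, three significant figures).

A = 136.9 mm².
δ_mech = NL/(AE) = 17900·2500/(136.9·69200) = 4.724 mm.

4.72 mm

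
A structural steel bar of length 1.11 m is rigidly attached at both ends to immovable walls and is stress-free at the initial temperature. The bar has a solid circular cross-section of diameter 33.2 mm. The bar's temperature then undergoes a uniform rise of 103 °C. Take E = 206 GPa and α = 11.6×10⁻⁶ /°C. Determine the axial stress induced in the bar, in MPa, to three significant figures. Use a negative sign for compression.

Free thermal expansion αLΔT = 11.6e-6 · 1110 · 103 = 1.326 mm.
The walls impose strain ε = −(1.326)/1110 = -1.1948e-03; σ = Eε = 206000 · -1.1948e-03 = -246.1 MPa.

-246 MPa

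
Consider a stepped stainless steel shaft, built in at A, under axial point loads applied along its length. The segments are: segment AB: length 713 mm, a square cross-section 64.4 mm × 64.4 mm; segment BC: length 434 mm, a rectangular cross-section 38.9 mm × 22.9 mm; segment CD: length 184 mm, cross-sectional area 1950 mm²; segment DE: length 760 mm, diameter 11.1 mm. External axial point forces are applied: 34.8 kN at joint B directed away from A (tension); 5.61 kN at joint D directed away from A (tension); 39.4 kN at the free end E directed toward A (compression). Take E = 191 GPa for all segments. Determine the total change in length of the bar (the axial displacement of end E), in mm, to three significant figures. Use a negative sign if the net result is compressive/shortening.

Internal axial forces (sectioning from the free end, tension +): N_DE = -39.4 kN, N_CD = -33.79 kN, N_BC = -33.79 kN, N_AB = 1.01 kN.
A_AB = 4147 mm².
A_BC = 890.8 mm².
A_DE = 96.77 mm².
δ_AB = 1010·713/(4147·191000) = 0.0009091 mm
δ_BC = -33790·434/(890.8·191000) = -0.08619 mm
δ_CD = -33790·184/(1950·191000) = -0.01669 mm
δ_DE = -39400·760/(96.77·191000) = -1.62 mm
δ = Σδ_i = -1.722 mm.

-1.72 mm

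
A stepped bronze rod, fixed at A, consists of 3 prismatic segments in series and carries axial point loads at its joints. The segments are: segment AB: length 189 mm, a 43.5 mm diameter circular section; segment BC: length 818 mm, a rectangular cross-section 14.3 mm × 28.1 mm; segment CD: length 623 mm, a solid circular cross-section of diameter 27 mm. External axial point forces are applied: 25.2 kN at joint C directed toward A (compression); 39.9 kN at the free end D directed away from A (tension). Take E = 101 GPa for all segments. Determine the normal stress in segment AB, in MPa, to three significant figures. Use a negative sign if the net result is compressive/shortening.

9.89 MPa

Internal axial forces (sectioning from the free end, tension +): N_CD = 39.9 kN, N_BC = 14.7 kN, N_AB = 14.7 kN.
A_AB = 1486 mm².
σ_AB = N_AB/A_AB = 14700/1486 = 9.891 MPa.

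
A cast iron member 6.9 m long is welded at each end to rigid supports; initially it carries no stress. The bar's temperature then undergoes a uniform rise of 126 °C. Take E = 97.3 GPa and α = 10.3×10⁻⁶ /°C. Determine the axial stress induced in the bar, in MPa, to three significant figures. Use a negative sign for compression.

-126 MPa

Free thermal expansion αLΔT = 10.3e-6 · 6900 · 126 = 8.955 mm.
The walls impose strain ε = −(8.955)/6900 = -1.2978e-03; σ = Eε = 97300 · -1.2978e-03 = -126.3 MPa.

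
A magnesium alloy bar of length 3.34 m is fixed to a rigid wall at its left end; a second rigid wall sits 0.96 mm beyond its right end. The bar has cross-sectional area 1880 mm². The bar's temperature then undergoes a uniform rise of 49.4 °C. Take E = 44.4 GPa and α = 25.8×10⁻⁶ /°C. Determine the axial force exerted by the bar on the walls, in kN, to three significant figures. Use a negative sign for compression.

-82.4 kN

Free thermal expansion αLΔT = 25.8e-6 · 3340 · 49.4 = 4.257 mm.
The walls engage after the gap closes; constrained expansion = 4.257 − 0.96 = 3.297 mm.
The walls impose strain ε = −(3.297)/3340 = -9.8709e-04; σ = Eε = 44400 · -9.8709e-04 = -43.83 MPa.
Wall reaction R = σ·A = -43.83·1880 = -82390 N = -82.39 kN.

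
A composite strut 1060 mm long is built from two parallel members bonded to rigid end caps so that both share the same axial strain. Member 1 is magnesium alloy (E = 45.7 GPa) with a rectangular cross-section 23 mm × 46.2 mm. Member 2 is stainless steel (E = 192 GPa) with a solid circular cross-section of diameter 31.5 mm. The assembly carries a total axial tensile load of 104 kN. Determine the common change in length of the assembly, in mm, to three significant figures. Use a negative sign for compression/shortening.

0.556 mm

A_1 = 1063 mm².
A_2 = 779.3 mm².
Equal strain + equilibrium ⇒ each member carries load in proportion to AE: A₁E₁ = 48560000 N, A₂E₂ = 149600000 N, ΣAE = 198200000 N.
δ = PL/ΣAE = 104000·1060/198200000 = 0.5562 mm.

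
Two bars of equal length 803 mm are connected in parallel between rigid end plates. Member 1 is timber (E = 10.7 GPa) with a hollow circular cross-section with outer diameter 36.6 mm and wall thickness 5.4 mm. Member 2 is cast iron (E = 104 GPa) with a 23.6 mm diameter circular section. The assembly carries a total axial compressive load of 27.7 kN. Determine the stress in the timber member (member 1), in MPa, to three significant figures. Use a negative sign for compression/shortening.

-5.79 MPa

A_1 = 529.3 mm².
A_2 = 437.4 mm².
Equal strain + equilibrium ⇒ each member carries load in proportion to AE: A₁E₁ = 5663000 N, A₂E₂ = 45490000 N, ΣAE = 51160000 N.
σ₁ = P·E₁/ΣAE = -27700·10700/51160000 = -5.794 MPa.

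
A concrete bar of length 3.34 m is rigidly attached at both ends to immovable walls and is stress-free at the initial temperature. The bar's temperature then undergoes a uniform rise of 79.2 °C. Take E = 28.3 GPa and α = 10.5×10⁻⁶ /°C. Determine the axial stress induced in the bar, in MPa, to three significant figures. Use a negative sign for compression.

Free thermal expansion αLΔT = 10.5e-6 · 3340 · 79.2 = 2.778 mm.
The walls impose strain ε = −(2.778)/3340 = -8.3160e-04; σ = Eε = 28300 · -8.3160e-04 = -23.53 MPa.

-23.5 MPa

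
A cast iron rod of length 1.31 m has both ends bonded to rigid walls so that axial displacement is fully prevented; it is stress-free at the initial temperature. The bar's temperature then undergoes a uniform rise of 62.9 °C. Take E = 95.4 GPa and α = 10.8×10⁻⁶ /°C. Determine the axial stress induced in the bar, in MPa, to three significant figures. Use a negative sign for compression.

-64.8 MPa

Free thermal expansion αLΔT = 10.8e-6 · 1310 · 62.9 = 0.8899 mm.
The walls impose strain ε = −(0.8899)/1310 = -6.7932e-04; σ = Eε = 95400 · -6.7932e-04 = -64.81 MPa.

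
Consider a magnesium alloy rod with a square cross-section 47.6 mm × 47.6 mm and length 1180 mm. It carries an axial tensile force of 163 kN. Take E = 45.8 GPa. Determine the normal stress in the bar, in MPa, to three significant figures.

A = 2266 mm².
σ = N/A = 163000/2266 = 71.94 MPa.

71.9 MPa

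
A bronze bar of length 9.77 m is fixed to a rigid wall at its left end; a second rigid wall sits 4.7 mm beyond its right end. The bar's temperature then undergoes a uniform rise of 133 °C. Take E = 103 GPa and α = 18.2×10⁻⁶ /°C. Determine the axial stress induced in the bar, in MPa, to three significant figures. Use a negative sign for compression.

Free thermal expansion αLΔT = 18.2e-6 · 9770 · 133 = 23.65 mm.
The walls engage after the gap closes; constrained expansion = 23.65 − 4.7 = 18.95 mm.
The walls impose strain ε = −(18.95)/9770 = -1.9395e-03; σ = Eε = 103000 · -1.9395e-03 = -199.8 MPa.

-200 MPa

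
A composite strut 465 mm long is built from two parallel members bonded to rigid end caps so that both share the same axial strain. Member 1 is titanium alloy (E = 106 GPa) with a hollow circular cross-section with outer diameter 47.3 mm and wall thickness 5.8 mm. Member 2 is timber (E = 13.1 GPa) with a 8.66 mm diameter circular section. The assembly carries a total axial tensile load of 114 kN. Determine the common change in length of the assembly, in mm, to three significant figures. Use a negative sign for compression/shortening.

A_1 = 756.2 mm².
A_2 = 58.9 mm².
Equal strain + equilibrium ⇒ each member carries load in proportion to AE: A₁E₁ = 80160000 N, A₂E₂ = 771600 N, ΣAE = 80930000 N.
δ = PL/ΣAE = 114000·465/80930000 = 0.655 mm.

0.655 mm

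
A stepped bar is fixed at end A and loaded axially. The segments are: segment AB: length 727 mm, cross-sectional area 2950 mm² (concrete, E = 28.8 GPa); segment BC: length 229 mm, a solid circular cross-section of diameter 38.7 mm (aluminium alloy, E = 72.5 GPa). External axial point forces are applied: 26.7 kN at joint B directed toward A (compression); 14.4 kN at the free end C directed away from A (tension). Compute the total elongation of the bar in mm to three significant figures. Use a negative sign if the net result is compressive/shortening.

Internal axial forces (sectioning from the free end, tension +): N_BC = 14.4 kN, N_AB = -12.3 kN.
A_BC = 1176 mm².
δ_AB = -12300·727/(2950·28800) = -0.1053 mm
δ_BC = 14400·229/(1176·72500) = 0.03867 mm
δ = Σδ_i = -0.06658 mm.

-0.0666 mm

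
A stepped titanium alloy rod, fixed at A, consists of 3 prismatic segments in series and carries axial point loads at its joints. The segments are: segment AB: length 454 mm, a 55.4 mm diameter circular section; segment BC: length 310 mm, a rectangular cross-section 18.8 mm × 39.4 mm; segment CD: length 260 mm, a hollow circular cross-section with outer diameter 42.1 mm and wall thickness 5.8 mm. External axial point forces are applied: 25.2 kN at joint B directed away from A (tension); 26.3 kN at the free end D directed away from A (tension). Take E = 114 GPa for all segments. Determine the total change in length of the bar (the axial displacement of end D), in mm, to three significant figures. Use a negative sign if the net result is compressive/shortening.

Internal axial forces (sectioning from the free end, tension +): N_CD = 26.3 kN, N_BC = 26.3 kN, N_AB = 51.5 kN.
A_AB = 2411 mm².
A_BC = 740.7 mm².
A_CD = 661.4 mm².
δ_AB = 51500·454/(2411·114000) = 0.08508 mm
δ_BC = 26300·310/(740.7·114000) = 0.09655 mm
δ_CD = 26300·260/(661.4·114000) = 0.09069 mm
δ = Σδ_i = 0.2723 mm.

0.272 mm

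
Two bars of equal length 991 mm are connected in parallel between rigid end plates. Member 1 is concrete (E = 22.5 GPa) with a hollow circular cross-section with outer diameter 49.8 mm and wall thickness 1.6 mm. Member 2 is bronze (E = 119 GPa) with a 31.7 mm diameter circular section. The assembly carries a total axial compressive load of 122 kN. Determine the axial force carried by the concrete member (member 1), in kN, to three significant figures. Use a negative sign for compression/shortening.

A_1 = 242.3 mm².
A_2 = 789.2 mm².
Equal strain + equilibrium ⇒ each member carries load in proportion to AE: A₁E₁ = 5451000 N, A₂E₂ = 93920000 N, ΣAE = 99370000 N.
F₁ = P·A₁E₁/ΣAE = -122000·5451000/99370000 = -6693 N.

-6.69 kN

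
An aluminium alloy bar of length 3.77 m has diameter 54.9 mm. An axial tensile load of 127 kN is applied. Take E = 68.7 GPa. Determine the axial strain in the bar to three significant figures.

A = 2367 mm².
σ = N/A = 53.65 MPa; ε = σ/E = 53.65/68700 = 7.809e-04.

7.81e-04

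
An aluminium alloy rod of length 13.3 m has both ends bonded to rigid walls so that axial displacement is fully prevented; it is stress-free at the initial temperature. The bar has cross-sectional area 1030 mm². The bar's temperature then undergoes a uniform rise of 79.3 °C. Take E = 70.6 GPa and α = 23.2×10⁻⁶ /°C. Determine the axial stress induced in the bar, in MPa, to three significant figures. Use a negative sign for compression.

-130 MPa

Free thermal expansion αLΔT = 23.2e-6 · 13300 · 79.3 = 24.47 mm.
The walls impose strain ε = −(24.47)/13300 = -1.8398e-03; σ = Eε = 70600 · -1.8398e-03 = -129.9 MPa.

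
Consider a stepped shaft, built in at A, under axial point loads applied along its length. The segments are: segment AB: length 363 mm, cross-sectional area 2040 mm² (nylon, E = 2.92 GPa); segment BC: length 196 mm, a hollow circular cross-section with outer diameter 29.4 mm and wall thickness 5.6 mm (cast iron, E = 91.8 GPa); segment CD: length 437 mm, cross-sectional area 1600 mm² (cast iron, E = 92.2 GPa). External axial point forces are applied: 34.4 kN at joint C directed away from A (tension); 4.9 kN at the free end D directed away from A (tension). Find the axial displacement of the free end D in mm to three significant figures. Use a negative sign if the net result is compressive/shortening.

Internal axial forces (sectioning from the free end, tension +): N_CD = 4.9 kN, N_BC = 39.3 kN, N_AB = 39.3 kN.
A_BC = 418.7 mm².
δ_AB = 39300·363/(2040·2920) = 2.395 mm
δ_BC = 39300·196/(418.7·91800) = 0.2004 mm
δ_CD = 4900·437/(1600·92200) = 0.01452 mm
δ = Σδ_i = 2.61 mm.

2.61 mm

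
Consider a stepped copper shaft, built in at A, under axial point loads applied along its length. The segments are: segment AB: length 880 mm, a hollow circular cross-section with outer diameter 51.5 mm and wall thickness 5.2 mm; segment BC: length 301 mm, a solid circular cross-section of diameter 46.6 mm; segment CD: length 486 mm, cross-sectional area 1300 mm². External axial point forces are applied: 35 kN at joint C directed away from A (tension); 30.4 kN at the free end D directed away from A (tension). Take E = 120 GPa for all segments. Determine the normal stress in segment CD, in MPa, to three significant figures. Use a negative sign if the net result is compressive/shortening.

23.4 MPa

Internal axial forces (sectioning from the free end, tension +): N_CD = 30.4 kN, N_BC = 65.4 kN, N_AB = 65.4 kN.
σ_CD = N_CD/A_CD = 30400/1300 = 23.38 MPa.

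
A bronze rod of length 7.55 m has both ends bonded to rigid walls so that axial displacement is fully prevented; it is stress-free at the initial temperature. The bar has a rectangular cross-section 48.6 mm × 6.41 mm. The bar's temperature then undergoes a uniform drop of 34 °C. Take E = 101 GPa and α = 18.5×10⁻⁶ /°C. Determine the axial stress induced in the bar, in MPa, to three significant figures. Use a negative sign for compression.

Free thermal expansion αLΔT = 18.5e-6 · 7550 · -34 = -4.749 mm.
The walls impose strain ε = −(-4.749)/7550 = 6.2900e-04; σ = Eε = 101000 · 6.2900e-04 = 63.53 MPa.

63.5 MPa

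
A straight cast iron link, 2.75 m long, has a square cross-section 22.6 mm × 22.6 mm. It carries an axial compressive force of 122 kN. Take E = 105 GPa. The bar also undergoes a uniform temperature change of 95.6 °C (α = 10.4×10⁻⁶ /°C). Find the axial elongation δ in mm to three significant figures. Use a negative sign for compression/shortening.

-3.52 mm

A = 510.8 mm².
δ_mech = NL/(AE) = -122000·2750/(510.8·105000) = -6.256 mm.
δ_thermal = αLΔT = 10.4e-6·2750·95.6 = 2.734 mm.
δ = δ_mech + δ_thermal = -3.522 mm.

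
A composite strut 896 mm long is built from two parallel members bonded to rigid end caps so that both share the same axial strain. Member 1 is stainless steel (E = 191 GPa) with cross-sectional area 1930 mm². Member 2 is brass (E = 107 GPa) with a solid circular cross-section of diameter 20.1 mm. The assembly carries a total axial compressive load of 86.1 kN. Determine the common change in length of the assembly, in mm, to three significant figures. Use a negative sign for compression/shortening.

-0.192 mm

A_2 = 317.3 mm².
Equal strain + equilibrium ⇒ each member carries load in proportion to AE: A₁E₁ = 368600000 N, A₂E₂ = 33950000 N, ΣAE = 402600000 N.
δ = PL/ΣAE = -86100·896/402600000 = -0.1916 mm.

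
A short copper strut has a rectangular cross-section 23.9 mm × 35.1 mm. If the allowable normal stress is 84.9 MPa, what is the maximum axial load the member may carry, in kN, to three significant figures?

A = 838.9 mm².
P_max = σ_allow · A = 84.9 · 838.9 = 71220 N = 71.22 kN.

71.2 kN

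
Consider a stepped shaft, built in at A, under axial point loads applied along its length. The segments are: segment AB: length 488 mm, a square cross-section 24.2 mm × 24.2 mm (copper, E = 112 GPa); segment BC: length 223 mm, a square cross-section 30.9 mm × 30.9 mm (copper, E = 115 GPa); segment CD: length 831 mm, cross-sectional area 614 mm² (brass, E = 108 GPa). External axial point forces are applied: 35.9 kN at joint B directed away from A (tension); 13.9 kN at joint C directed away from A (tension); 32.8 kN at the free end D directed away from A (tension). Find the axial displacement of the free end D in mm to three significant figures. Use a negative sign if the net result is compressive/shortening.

1.12 mm

Internal axial forces (sectioning from the free end, tension +): N_CD = 32.8 kN, N_BC = 46.7 kN, N_AB = 82.6 kN.
A_AB = 585.6 mm².
A_BC = 954.8 mm².
δ_AB = 82600·488/(585.6·112000) = 0.6145 mm
δ_BC = 46700·223/(954.8·115000) = 0.09484 mm
δ_CD = 32800·831/(614·108000) = 0.411 mm
δ = Σδ_i = 1.12 mm.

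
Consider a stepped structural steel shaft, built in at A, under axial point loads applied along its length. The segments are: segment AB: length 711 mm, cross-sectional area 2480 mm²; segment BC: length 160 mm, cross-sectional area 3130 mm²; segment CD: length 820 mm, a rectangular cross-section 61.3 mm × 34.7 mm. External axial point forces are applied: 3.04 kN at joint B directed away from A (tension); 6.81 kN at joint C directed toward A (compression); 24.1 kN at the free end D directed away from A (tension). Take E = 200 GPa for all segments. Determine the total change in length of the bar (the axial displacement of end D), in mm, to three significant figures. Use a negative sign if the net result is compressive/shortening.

Internal axial forces (sectioning from the free end, tension +): N_CD = 24.1 kN, N_BC = 17.29 kN, N_AB = 20.33 kN.
A_CD = 2127 mm².
δ_AB = 20330·711/(2480·200000) = 0.02914 mm
δ_BC = 17290·160/(3130·200000) = 0.004419 mm
δ_CD = 24100·820/(2127·200000) = 0.04645 mm
δ = Σδ_i = 0.08001 mm.

0.0800 mm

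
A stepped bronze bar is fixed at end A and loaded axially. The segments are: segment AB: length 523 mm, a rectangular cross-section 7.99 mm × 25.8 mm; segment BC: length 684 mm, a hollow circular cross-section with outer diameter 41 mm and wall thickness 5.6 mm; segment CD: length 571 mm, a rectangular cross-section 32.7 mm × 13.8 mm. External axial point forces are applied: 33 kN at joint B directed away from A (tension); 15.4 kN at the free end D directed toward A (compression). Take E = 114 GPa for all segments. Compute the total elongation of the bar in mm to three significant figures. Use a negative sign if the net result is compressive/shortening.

0.0724 mm

Internal axial forces (sectioning from the free end, tension +): N_CD = -15.4 kN, N_BC = -15.4 kN, N_AB = 17.6 kN.
A_AB = 206.1 mm².
A_BC = 622.8 mm².
A_CD = 451.3 mm².
δ_AB = 17600·523/(206.1·114000) = 0.3917 mm
δ_BC = -15400·684/(622.8·114000) = -0.1484 mm
δ_CD = -15400·571/(451.3·114000) = -0.1709 mm
δ = Σδ_i = 0.07239 mm.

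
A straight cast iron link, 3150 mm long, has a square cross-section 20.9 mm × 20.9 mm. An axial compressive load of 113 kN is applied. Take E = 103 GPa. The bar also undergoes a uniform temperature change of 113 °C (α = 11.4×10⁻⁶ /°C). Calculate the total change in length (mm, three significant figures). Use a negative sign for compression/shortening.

A = 436.8 mm².
δ_mech = NL/(AE) = -113000·3150/(436.8·103000) = -7.912 mm.
δ_thermal = αLΔT = 11.4e-6·3150·113 = 4.058 mm.
δ = δ_mech + δ_thermal = -3.854 mm.

-3.85 mm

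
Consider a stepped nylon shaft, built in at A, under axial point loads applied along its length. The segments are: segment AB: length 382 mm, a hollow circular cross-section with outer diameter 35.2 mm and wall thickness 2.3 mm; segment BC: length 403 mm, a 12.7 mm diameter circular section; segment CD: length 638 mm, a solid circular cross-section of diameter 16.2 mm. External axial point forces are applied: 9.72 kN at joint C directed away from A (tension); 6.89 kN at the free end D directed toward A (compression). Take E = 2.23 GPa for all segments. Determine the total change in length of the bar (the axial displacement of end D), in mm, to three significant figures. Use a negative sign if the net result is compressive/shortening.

-3.49 mm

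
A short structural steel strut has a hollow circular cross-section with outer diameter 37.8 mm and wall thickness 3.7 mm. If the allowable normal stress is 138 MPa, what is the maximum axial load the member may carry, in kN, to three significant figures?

A = 396.4 mm².
P_max = σ_allow · A = 138 · 396.4 = 54700 N = 54.7 kN.

54.7 kN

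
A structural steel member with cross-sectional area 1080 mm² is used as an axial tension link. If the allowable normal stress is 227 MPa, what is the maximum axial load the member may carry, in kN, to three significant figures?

P_max = σ_allow · A = 227 · 1080 = 245200 N = 245.2 kN.

245 kN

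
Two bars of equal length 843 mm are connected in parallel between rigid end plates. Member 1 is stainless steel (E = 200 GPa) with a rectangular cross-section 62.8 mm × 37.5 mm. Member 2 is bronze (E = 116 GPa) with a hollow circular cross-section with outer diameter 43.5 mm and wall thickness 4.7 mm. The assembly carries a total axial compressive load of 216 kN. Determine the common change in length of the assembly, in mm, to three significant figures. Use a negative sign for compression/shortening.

-0.339 mm

A_1 = 2355 mm².
A_2 = 572.9 mm².
Equal strain + equilibrium ⇒ each member carries load in proportion to AE: A₁E₁ = 471000000 N, A₂E₂ = 66460000 N, ΣAE = 537500000 N.
δ = PL/ΣAE = -216000·843/537500000 = -0.3388 mm.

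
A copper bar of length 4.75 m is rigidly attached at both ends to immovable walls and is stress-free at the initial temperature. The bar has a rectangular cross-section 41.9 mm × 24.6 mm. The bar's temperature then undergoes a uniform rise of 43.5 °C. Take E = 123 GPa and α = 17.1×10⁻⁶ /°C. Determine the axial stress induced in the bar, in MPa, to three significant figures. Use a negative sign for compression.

Free thermal expansion αLΔT = 17.1e-6 · 4750 · 43.5 = 3.533 mm.
The walls impose strain ε = −(3.533)/4750 = -7.4385e-04; σ = Eε = 123000 · -7.4385e-04 = -91.49 MPa.

-91.5 MPa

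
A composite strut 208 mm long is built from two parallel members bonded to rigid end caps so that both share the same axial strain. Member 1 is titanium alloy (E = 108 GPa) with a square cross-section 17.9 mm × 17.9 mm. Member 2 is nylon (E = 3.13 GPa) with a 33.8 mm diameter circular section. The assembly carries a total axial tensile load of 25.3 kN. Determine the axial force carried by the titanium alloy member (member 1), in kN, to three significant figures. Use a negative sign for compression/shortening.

23.4 kN

A_1 = 320.4 mm².
A_2 = 897.3 mm².
Equal strain + equilibrium ⇒ each member carries load in proportion to AE: A₁E₁ = 34600000 N, A₂E₂ = 2808000 N, ΣAE = 37410000 N.
F₁ = P·A₁E₁/ΣAE = 25300·34600000/37410000 = 23400 N.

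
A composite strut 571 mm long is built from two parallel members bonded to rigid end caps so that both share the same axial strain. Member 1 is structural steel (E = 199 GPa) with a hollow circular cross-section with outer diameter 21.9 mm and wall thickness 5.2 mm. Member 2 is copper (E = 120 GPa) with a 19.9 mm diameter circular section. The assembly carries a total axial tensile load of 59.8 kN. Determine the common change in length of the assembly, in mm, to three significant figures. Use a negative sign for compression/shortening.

0.373 mm

A_1 = 272.8 mm².
A_2 = 311 mm².
Equal strain + equilibrium ⇒ each member carries load in proportion to AE: A₁E₁ = 54290000 N, A₂E₂ = 37320000 N, ΣAE = 91610000 N.
δ = PL/ΣAE = 59800·571/91610000 = 0.3727 mm.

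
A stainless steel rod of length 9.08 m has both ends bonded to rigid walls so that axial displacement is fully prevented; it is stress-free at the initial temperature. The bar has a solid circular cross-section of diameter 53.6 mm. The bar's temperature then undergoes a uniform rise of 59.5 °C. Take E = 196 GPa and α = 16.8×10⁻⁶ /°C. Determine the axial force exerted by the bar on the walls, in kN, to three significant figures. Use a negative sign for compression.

-442 kN

Free thermal expansion αLΔT = 16.8e-6 · 9080 · 59.5 = 9.076 mm.
The walls impose strain ε = −(9.076)/9080 = -9.9960e-04; σ = Eε = 196000 · -9.9960e-04 = -195.9 MPa.
Wall reaction R = σ·A = -195.9·2256 = -442100 N = -442.1 kN.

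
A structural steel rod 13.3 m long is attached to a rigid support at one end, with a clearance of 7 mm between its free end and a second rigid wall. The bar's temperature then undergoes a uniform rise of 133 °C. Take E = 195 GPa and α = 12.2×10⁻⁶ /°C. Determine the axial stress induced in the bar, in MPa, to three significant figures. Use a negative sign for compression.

Free thermal expansion αLΔT = 12.2e-6 · 13300 · 133 = 21.58 mm.
The walls engage after the gap closes; constrained expansion = 21.58 − 7 = 14.58 mm.
The walls impose strain ε = −(14.58)/13300 = -1.0963e-03; σ = Eε = 195000 · -1.0963e-03 = -213.8 MPa.

-214 MPa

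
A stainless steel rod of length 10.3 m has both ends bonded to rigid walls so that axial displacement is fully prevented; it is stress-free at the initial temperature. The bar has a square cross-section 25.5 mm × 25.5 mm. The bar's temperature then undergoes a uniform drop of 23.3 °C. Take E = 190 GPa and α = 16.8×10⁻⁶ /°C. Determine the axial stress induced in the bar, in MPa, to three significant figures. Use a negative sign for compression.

74.4 MPa

Free thermal expansion αLΔT = 16.8e-6 · 10300 · -23.3 = -4.032 mm.
The walls impose strain ε = −(-4.032)/10300 = 3.9144e-04; σ = Eε = 190000 · 3.9144e-04 = 74.37 MPa.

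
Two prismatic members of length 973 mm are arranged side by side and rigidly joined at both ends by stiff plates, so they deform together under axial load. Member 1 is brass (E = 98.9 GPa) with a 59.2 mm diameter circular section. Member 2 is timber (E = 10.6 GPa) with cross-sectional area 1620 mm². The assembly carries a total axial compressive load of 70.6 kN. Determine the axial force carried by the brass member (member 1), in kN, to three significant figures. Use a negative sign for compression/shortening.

-66.4 kN

A_1 = 2753 mm².
Equal strain + equilibrium ⇒ each member carries load in proportion to AE: A₁E₁ = 272200000 N, A₂E₂ = 17170000 N, ΣAE = 289400000 N.
F₁ = P·A₁E₁/ΣAE = -70600·272200000/289400000 = -66410 N.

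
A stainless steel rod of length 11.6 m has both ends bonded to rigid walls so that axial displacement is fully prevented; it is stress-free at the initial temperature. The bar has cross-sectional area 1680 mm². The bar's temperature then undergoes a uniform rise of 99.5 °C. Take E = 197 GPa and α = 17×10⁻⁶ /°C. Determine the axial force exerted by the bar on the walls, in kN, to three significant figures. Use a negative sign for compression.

Free thermal expansion αLΔT = 17e-6 · 11600 · 99.5 = 19.62 mm.
The walls impose strain ε = −(19.62)/11600 = -1.6915e-03; σ = Eε = 197000 · -1.6915e-03 = -333.2 MPa.
Wall reaction R = σ·A = -333.2·1680 = -559800 N = -559.8 kN.

-560 kN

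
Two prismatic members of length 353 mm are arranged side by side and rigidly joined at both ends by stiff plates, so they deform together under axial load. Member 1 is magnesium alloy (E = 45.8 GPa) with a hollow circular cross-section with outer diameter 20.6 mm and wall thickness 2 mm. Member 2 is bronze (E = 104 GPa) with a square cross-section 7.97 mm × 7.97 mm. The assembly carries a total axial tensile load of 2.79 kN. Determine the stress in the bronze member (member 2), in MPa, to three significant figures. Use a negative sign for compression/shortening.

24.3 MPa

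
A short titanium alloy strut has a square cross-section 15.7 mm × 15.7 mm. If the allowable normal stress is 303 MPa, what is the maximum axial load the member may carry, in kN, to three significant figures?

74.7 kN

A = 246.5 mm².
P_max = σ_allow · A = 303 · 246.5 = 74690 N = 74.69 kN.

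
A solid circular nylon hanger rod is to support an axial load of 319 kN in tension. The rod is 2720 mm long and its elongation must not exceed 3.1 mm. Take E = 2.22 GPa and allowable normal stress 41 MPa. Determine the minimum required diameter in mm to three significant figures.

401 mm

Required area A ≥ P/σ_allow = 319000/41 = 7780 mm².
For a solid circular section, d ≥ √(4A/π) = 99.53 mm.
Elongation limit: A ≥ PL/(Eδ_allow) = 319000·2720/(2220·3.1) = 126100 mm² ⇒ d ≥ 400.7 mm.
The elongation limit governs.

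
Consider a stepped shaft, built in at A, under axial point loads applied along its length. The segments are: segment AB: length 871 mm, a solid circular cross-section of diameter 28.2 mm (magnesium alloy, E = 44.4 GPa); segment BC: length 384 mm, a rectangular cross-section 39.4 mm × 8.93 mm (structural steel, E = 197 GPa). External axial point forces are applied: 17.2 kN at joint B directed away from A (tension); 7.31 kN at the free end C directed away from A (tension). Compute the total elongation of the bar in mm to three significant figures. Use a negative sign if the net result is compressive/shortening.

0.810 mm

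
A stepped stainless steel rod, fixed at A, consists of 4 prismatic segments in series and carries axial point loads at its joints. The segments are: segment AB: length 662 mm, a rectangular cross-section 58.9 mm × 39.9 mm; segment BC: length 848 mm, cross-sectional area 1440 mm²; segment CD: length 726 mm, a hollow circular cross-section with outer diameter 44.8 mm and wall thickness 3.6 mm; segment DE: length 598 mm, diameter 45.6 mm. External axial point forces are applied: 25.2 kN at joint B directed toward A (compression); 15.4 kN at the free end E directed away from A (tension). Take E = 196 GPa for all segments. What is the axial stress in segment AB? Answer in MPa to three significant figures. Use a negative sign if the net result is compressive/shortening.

-4.17 MPa

Internal axial forces (sectioning from the free end, tension +): N_DE = 15.4 kN, N_CD = 15.4 kN, N_BC = 15.4 kN, N_AB = -9.8 kN.
A_AB = 2350 mm².
σ_AB = N_AB/A_AB = -9800/2350 = -4.17 MPa.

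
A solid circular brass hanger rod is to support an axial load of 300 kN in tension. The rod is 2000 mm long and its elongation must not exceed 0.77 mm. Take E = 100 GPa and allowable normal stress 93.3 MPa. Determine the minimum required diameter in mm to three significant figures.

Required area A ≥ P/σ_allow = 300000/93.3 = 3215 mm².
For a solid circular section, d ≥ √(4A/π) = 63.98 mm.
Elongation limit: A ≥ PL/(Eδ_allow) = 300000·2000/(100000·0.77) = 7792 mm² ⇒ d ≥ 99.61 mm.
The elongation limit governs.

99.6 mm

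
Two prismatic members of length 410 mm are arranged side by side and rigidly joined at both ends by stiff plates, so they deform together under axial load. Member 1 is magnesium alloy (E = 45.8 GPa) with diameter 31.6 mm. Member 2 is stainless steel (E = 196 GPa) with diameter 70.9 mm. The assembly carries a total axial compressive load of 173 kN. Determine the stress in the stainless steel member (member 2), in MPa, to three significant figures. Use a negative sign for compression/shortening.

-41.9 MPa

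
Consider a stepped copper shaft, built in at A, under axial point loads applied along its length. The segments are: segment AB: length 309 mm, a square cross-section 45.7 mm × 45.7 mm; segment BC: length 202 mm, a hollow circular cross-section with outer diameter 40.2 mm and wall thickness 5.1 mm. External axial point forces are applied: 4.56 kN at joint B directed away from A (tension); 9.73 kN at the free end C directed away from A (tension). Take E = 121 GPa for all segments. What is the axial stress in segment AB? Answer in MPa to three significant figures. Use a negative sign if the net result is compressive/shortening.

Internal axial forces (sectioning from the free end, tension +): N_BC = 9.73 kN, N_AB = 14.29 kN.
A_AB = 2088 mm².
σ_AB = N_AB/A_AB = 14290/2088 = 6.842 MPa.

6.84 MPa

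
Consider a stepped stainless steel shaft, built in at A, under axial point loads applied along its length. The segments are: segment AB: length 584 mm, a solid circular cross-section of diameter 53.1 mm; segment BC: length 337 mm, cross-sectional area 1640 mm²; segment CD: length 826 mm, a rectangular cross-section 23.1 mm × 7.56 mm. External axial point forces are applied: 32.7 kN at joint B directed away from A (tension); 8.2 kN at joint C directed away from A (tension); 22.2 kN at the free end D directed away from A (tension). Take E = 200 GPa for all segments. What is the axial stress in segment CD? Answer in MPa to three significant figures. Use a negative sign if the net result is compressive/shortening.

Internal axial forces (sectioning from the free end, tension +): N_CD = 22.2 kN, N_BC = 30.4 kN, N_AB = 63.1 kN.
A_CD = 174.6 mm².
σ_CD = N_CD/A_CD = 22200/174.6 = 127.1 MPa.

127 MPa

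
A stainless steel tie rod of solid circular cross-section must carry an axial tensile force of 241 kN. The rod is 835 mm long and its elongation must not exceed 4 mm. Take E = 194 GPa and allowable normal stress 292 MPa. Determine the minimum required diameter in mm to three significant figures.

32.4 mm

Required area A ≥ P/σ_allow = 241000/292 = 825.3 mm².
For a solid circular section, d ≥ √(4A/π) = 32.42 mm.
Elongation limit: A ≥ PL/(Eδ_allow) = 241000·835/(194000·4) = 259.3 mm² ⇒ d ≥ 18.17 mm.
The stress limit governs.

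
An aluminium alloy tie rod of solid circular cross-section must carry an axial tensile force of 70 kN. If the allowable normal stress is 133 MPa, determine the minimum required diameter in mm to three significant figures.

Required area A ≥ P/σ_allow = 70000/133 = 526.3 mm².
For a solid circular section, d ≥ √(4A/π) = 25.89 mm.

25.9 mm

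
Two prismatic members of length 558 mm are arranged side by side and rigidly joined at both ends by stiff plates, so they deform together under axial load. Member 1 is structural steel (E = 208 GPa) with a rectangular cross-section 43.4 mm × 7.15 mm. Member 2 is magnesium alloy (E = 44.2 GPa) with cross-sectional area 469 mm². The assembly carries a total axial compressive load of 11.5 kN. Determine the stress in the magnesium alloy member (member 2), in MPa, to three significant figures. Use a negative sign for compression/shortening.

A_1 = 310.3 mm².
Equal strain + equilibrium ⇒ each member carries load in proportion to AE: A₁E₁ = 64540000 N, A₂E₂ = 20730000 N, ΣAE = 85270000 N.
σ₂ = P·E₂/ΣAE = -11500·44200/85270000 = -5.961 MPa.

-5.96 MPa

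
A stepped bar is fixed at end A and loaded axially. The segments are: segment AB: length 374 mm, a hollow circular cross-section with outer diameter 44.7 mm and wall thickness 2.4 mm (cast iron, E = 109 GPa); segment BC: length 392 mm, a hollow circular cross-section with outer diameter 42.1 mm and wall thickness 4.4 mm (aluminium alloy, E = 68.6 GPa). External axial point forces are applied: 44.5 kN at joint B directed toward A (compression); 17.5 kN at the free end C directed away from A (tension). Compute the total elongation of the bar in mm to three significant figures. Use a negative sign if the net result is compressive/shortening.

-0.0986 mm

Internal axial forces (sectioning from the free end, tension +): N_BC = 17.5 kN, N_AB = -27 kN.
A_AB = 318.9 mm².
A_BC = 521.1 mm².
δ_AB = -27000·374/(318.9·109000) = -0.2905 mm
δ_BC = 17500·392/(521.1·68600) = 0.1919 mm
δ = Σδ_i = -0.09858 mm.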